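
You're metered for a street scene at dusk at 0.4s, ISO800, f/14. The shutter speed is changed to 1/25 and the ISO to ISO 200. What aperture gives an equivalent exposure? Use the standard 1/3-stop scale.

f/2.2

Shutter speed: 0.4 → 0.3 → 1/4 → 1/5 → 1/6 → 1/8 → 1/10 → 1/13 → 1/15 → 1/20 → 1/25 — 3 1/3 stops faster (darker).
ISO: 800 → 640 → 500 → 400 → 320 → 250 → 200 — 2 stops lower (darker).
Net change so far: 5 1/3 stops darker. Offset with the aperture: f/14 → f/13 → f/11 → f/10 → f/9 → f/8 → f/7.1 → f/6.3 → f/5.6 → f/5 → f/4.5 → f/4 → f/3.5 → f/3.2 → f/2.8 → f/2.5 → f/2.2.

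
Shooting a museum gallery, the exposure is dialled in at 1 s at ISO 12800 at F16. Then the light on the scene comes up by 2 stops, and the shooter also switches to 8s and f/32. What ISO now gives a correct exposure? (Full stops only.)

ISO 1600

Scene light: 2 stops brighter.
Shutter speed: 1 → 2 → 4 → 8 — 3 stops slower (brighter).
Aperture: f/16 → f/22 → f/32 — 2 stops stopped down (darker).
Net so far: 3 stops brighter. ISO: 12800 → 6400 → 3200 → 1600.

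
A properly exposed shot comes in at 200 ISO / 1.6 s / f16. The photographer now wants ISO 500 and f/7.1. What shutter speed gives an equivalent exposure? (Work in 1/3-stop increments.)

1/8s

ISO: 200 → 250 → 320 → 400 → 500 — 1 1/3 stops higher (brighter).
Aperture: f/16 → f/14 → f/13 → f/11 → f/10 → f/9 → f/8 → f/7.1 — 2 1/3 stops larger aperture (brighter).
Net change so far: 3 2/3 stops brighter. Offset with the shutter speed: 1.6 → 1.3 → 1 → 0.8 → 0.6 → 0.5 → 0.4 → 0.3 → 1/4 → 1/5 → 1/6 → 1/8.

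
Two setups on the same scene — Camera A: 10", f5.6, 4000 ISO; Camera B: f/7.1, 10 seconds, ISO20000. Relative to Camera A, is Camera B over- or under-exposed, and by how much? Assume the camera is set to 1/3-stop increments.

1 2/3 stops brighter

Aperture: f/5.6 → f/6.3 → f/7.1 — 2/3 stop stopped down (darker).
Shutter speed: unchanged.
ISO: 4000 → 5000 → 6400 → 8000 → 10000 → 12800 → 16000 → 20000 — 2 1/3 stops raised (brighter).
Net: −2/3 +2 1/3 = +1 2/3 stops.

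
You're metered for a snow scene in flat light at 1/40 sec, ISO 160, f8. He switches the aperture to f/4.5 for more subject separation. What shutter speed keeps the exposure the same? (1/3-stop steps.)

Aperture: f/8 → f/7.1 → f/6.3 → f/5.6 → f/5 → f/4.5 — 1 2/3 stops opened up (brighter).
Need 1 2/3 stops darker from the shutter speed: 1/40 → 1/50 → 1/60 → 1/80 → 1/100 → 1/125.

1/125s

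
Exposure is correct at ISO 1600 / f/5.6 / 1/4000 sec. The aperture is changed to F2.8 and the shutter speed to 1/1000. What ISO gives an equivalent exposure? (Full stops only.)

ISO 100

Aperture: f/5.6 → f/4 → f/2.8 — 2 stops wider (brighter).
Shutter speed: 1/4000 → 1/2000 → 1/1000 — 2 stops slower (brighter).
Net change so far: 4 stops brighter. Offset with the ISO: 1600 → 800 → 400 → 200 → 100.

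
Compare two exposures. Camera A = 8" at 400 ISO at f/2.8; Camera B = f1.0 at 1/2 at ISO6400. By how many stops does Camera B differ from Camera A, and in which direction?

3 stops brighter

Aperture: f/2.8 → f/2 → f/1.4 → f/1.0 — 3 stops opened up (brighter).
Shutter speed: 8 → 4 → 2 → 1 → 1/2 — 4 stops faster (darker).
ISO: 400 → 800 → 1600 → 3200 → 6400 — 4 stops higher (brighter).
Net: +3 −4 +4 = +3 stops.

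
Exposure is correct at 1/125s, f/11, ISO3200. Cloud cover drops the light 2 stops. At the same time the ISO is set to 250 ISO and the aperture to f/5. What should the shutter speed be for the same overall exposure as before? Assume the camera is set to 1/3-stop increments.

1/13s

Scene light: 2 stops darker.
ISO: 3200 → 2500 → 2000 → 1600 → 1250 → 1000 → 800 → 640 → 500 → 400 → 320 → 250 — 3 2/3 stops lower (darker).
Aperture: f/11 → f/10 → f/9 → f/8 → f/7.1 → f/6.3 → f/5.6 → f/5 — 2 1/3 stops larger aperture (brighter).
Net so far: 3 1/3 stops darker. Shutter speed: 1/125 → 1/100 → 1/80 → 1/60 → 1/50 → 1/40 → 1/30 → 1/25 → 1/20 → 1/15 → 1/13.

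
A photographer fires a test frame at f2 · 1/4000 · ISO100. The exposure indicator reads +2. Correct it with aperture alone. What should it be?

Overexposed by 2 stops → need 2 stops darker.
Aperture: f/2 → f/2.8 → f/4.

f/4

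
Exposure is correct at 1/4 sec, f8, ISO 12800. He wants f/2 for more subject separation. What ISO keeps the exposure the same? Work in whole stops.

ISO 800

Aperture: f/8 → f/5.6 → f/4 → f/2.8 → f/2 — 4 stops larger aperture (brighter).
Need 4 stops darker from the ISO: 12800 → 6400 → 3200 → 1600 → 800.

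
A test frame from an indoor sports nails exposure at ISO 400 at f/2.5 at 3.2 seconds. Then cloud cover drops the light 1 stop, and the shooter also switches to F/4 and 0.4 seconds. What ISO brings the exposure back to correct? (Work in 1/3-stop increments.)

ISO 16000

Scene light: 1 stop darker.
Aperture: f/2.5 → f/2.8 → f/3.2 → f/3.5 → f/4 — 1 1/3 stops narrower (darker).
Shutter speed: 3.2 → 2.5 → 2 → 1.6 → 1.3 → 1 → 0.8 → 0.6 → 0.5 → 0.4 — 3 stops shorter (darker).
Net so far: 5 1/3 stops darker. ISO: 400 → 500 → 640 → 800 → 1000 → 1250 → 1600 → 2000 → 2500 → 3200 → 4000 → 5000 → 6400 → 8000 → 10000 → 12800 → 16000.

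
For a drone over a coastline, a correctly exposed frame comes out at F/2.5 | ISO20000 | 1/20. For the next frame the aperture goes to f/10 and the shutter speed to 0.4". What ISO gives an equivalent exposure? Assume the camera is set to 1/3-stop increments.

ISO 40000

Aperture: f/2.5 → f/2.8 → f/3.2 → f/3.5 → f/4 → f/4.5 → f/5 → f/5.6 → f/6.3 → f/7.1 → f/8 → f/9 → f/10 — 4 stops smaller aperture (darker).
Shutter speed: 1/20 → 1/15 → 1/13 → 1/10 → 1/8 → 1/6 → 1/5 → 1/4 → 0.3 → 0.4 — 3 stops slower (brighter).
Net change so far: 1 stop darker. Offset with the ISO: 20000 → 25600 → 32000 → 40000.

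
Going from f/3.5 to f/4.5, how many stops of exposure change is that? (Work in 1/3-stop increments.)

f/3.5 → f/4 → f/4.5 — count the steps: 2 third-stops = 2/3 stop.

2/3 stop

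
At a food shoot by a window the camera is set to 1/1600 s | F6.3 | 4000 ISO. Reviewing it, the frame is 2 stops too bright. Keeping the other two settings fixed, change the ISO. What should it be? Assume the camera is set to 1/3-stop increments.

Overexposed by 2 stops → need 2 stops darker.
ISO: 4000 → 3200 → 2500 → 2000 → 1600 → 1250 → 1000.

ISO 1000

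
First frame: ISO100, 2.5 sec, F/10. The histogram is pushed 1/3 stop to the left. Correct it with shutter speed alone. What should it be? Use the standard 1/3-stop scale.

Underexposed by 1/3 stop → need 1/3 stop brighter.
Shutter speed: 2.5 → 3.2.

3.2 s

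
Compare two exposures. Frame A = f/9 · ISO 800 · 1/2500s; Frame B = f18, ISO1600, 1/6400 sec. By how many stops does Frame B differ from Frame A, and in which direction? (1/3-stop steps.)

Aperture: f/9 → f/10 → f/11 → f/13 → f/14 → f/16 → f/18 — 2 stops narrower (darker).
Shutter speed: 1/2500 → 1/3200 → 1/4000 → 1/5000 → 1/6400 — 1 1/3 stops shorter (darker).
ISO: 800 → 1000 → 1250 → 1600 — 1 stop raised (brighter).
Net: −2 −1 1/3 +1 = −2 1/3 stops.

2 1/3 stops darker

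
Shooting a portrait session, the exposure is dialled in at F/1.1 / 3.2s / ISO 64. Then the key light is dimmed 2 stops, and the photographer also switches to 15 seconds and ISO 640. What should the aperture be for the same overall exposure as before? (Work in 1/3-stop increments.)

Scene light: 2 stops darker.
Shutter speed: 3.2 → 4 → 5 → 6 → 8 → 10 → 13 → 15 — 2 1/3 stops longer (brighter).
ISO: 64 → 80 → 100 → 125 → 160 → 200 → 250 → 320 → 400 → 500 → 640 — 3 1/3 stops raised (brighter).
Net so far: 3 2/3 stops brighter. Aperture: f/1.1 → f/1.2 → f/1.4 → f/1.6 → f/1.8 → f/2 → f/2.2 → f/2.5 → f/2.8 → f/3.2 → f/3.5 → f/4.

f/4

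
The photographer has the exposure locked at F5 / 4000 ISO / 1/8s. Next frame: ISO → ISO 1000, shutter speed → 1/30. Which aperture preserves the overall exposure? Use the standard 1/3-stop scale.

ISO: 4000 → 3200 → 2500 → 2000 → 1600 → 1250 → 1000 — 2 stops dropped (darker).
Shutter speed: 1/8 → 1/10 → 1/13 → 1/15 → 1/20 → 1/25 → 1/30 — 2 stops shorter (darker).
Net change so far: 4 stops darker. Offset with the aperture: f/5 → f/4.5 → f/4 → f/3.5 → f/3.2 → f/2.8 → f/2.5 → f/2.2 → f/2 → f/1.8 → f/1.6 → f/1.4 → f/1.2.

f/1.2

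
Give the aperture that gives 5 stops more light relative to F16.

Aperture: f/16 → f/11 → f/8 → f/5.6 → f/4 → f/2.8 — 5 stops opened up (brighter).

f/2.8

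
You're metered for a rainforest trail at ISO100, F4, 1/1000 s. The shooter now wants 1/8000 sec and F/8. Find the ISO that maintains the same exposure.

Shutter speed: 1/1000 → 1/2000 → 1/4000 → 1/8000 — 3 stops faster (darker).
Aperture: f/4 → f/5.6 → f/8 — 2 stops stopped down (darker).
Net change so far: 5 stops darker. Offset with the ISO: 100 → 200 → 400 → 800 → 1600 → 3200.

ISO 3200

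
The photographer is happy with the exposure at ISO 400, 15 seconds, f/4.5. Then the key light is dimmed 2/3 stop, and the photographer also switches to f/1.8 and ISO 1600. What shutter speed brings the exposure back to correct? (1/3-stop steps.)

Scene light: 2/3 stop darker.
Aperture: f/4.5 → f/4 → f/3.5 → f/3.2 → f/2.8 → f/2.5 → f/2.2 → f/2 → f/1.8 — 2 2/3 stops wider (brighter).
ISO: 400 → 500 → 640 → 800 → 1000 → 1250 → 1600 — 2 stops raised (brighter).
Net so far: 4 stops brighter. Shutter speed: 15 → 13 → 10 → 8 → 6 → 5 → 4 → 3.2 → 2.5 → 2 → 1.6 → 1.3 → 1.

1 s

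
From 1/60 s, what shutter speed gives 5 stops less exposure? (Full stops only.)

1/2000s

Shutter speed: 1/60 → 1/125 → 1/250 → 1/500 → 1/1000 → 1/2000 — 5 stops shorter (darker).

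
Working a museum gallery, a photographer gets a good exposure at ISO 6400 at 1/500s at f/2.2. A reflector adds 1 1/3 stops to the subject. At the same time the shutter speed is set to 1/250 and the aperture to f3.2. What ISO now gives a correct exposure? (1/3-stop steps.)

Scene light: 1 1/3 stops brighter.
Shutter speed: 1/500 → 1/400 → 1/320 → 1/250 — 1 stop longer (brighter).
Aperture: f/2.2 → f/2.5 → f/2.8 → f/3.2 — 1 stop narrower (darker).
Net so far: 1 1/3 stops brighter. ISO: 6400 → 5000 → 4000 → 3200 → 2500.

ISO 2500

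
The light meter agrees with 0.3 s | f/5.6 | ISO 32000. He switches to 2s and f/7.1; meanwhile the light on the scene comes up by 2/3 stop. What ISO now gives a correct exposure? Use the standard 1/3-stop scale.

ISO 5000

Scene light: 2/3 stop brighter.
Shutter speed: 0.3 → 0.4 → 0.5 → 0.6 → 0.8 → 1 → 1.3 → 1.6 → 2 — 2 2/3 stops slower (brighter).
Aperture: f/5.6 → f/6.3 → f/7.1 — 2/3 stop smaller aperture (darker).
Net so far: 2 2/3 stops brighter. ISO: 32000 → 25600 → 20000 → 16000 → 12800 → 10000 → 8000 → 6400 → 5000.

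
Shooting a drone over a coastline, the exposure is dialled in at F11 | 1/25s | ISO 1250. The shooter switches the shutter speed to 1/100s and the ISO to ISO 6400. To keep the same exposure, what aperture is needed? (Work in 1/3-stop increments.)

Shutter speed: 1/25 → 1/30 → 1/40 → 1/50 → 1/60 → 1/80 → 1/100 — 2 stops shorter (darker).
ISO: 1250 → 1600 → 2000 → 2500 → 3200 → 4000 → 5000 → 6400 — 2 1/3 stops higher (brighter).
Net change so far: 1/3 stop brighter. Offset with the aperture: f/11 → f/13.

f/13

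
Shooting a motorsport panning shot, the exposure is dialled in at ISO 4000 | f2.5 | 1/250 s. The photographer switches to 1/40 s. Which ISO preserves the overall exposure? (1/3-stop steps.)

Shutter speed: 1/250 → 1/200 → 1/160 → 1/125 → 1/100 → 1/80 → 1/60 → 1/50 → 1/40 — 2 2/3 stops slower (brighter).
Need 2 2/3 stops darker from the ISO: 4000 → 3200 → 2500 → 2000 → 1600 → 1250 → 1000 → 800 → 640.

ISO 640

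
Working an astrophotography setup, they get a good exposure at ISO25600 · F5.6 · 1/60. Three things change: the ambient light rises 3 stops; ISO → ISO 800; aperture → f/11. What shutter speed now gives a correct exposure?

Scene light: 3 stops brighter.
ISO: 25600 → 12800 → 6400 → 3200 → 1600 → 800 — 5 stops dropped (darker).
Aperture: f/5.6 → f/8 → f/11 — 2 stops smaller aperture (darker).
Net so far: 4 stops darker. Shutter speed: 1/60 → 1/30 → 1/15 → 1/8 → 1/4.

1/4s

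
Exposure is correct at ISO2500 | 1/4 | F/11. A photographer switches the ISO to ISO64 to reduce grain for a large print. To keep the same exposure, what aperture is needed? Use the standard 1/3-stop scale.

ISO: 2500 → 2000 → 1600 → 1250 → 1000 → 800 → 640 → 500 → 400 → 320 → 250 → 200 → 160 → 125 → 100 → 80 → 64 — 5 1/3 stops dropped (darker).
Need 5 1/3 stops brighter from the aperture: f/11 → f/10 → f/9 → f/8 → f/7.1 → f/6.3 → f/5.6 → f/5 → f/4.5 → f/4 → f/3.5 → f/3.2 → f/2.8 → f/2.5 → f/2.2 → f/2 → f/1.8.

f/1.8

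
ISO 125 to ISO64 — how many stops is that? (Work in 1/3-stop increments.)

125 → 100 → 80 → 64 — count the steps: 3 third-stops = 1 stop.

1 stop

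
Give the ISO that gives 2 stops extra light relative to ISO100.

ISO: 100 → 200 → 400 — 2 stops raised (brighter).

ISO 400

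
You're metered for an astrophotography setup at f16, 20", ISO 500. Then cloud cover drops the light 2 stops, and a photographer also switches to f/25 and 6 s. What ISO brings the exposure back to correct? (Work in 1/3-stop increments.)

Scene light: 2 stops darker.
Aperture: f/16 → f/18 → f/20 → f/22 → f/25 — 1 1/3 stops smaller aperture (darker).
Shutter speed: 20 → 15 → 13 → 10 → 8 → 6 — 1 2/3 stops shorter (darker).
Net so far: 5 stops darker. ISO: 500 → 640 → 800 → 1000 → 1250 → 1600 → 2000 → 2500 → 3200 → 4000 → 5000 → 6400 → 8000 → 10000 → 12800 → 16000.

ISO 16000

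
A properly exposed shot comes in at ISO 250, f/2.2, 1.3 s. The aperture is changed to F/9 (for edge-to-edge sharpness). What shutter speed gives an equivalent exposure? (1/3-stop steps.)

Aperture: f/2.2 → f/2.5 → f/2.8 → f/3.2 → f/3.5 → f/4 → f/4.5 → f/5 → f/5.6 → f/6.3 → f/7.1 → f/8 → f/9 — 4 stops stopped down (darker).
Need 4 stops brighter from the shutter speed: 1.3 → 1.6 → 2 → 2.5 → 3.2 → 4 → 5 → 6 → 8 → 10 → 13 → 15 → 20.

20 s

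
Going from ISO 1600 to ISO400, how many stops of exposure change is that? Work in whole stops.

1600 → 800 → 400 — count the steps: 2 stops.

2 stops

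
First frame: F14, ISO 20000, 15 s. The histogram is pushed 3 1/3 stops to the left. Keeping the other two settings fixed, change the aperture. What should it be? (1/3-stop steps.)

f/4.5

Underexposed by 3 1/3 stops → need 3 1/3 stops brighter.
Aperture: f/14 → f/13 → f/11 → f/10 → f/9 → f/8 → f/7.1 → f/6.3 → f/5.6 → f/5 → f/4.5.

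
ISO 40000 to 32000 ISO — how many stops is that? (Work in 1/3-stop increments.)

40000 → 32000 — count the steps: 1 third-stops = 1/3 stop.

1/3 stop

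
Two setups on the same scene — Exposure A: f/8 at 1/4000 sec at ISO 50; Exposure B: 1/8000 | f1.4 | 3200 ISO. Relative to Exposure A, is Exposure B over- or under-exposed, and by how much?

10 stops brighter

Aperture: f/8 → f/5.6 → f/4 → f/2.8 → f/2 → f/1.4 — 5 stops opened up (brighter).
Shutter speed: 1/4000 → 1/8000 — 1 stop faster (darker).
ISO: 50 → 100 → 200 → 400 → 800 → 1600 → 3200 — 6 stops raised (brighter).
Net: +5 −1 +6 = +10 stops.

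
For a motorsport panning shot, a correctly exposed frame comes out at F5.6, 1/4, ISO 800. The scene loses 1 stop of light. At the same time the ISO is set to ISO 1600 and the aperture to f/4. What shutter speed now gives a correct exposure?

Scene light: 1 stop darker.
ISO: 800 → 1600 — 1 stop higher (brighter).
Aperture: f/5.6 → f/4 — 1 stop larger aperture (brighter).
Net so far: 1 stop brighter. Shutter speed: 1/4 → 1/8.

1/8s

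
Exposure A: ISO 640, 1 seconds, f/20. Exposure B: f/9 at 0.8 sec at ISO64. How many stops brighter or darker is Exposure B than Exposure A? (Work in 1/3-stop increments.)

Aperture: f/20 → f/18 → f/16 → f/14 → f/13 → f/11 → f/10 → f/9 — 2 1/3 stops opened up (brighter).
Shutter speed: 1 → 0.8 — 1/3 stop shorter (darker).
ISO: 640 → 500 → 400 → 320 → 250 → 200 → 160 → 125 → 100 → 80 → 64 — 3 1/3 stops lower (darker).
Net: +2 1/3 −1/3 −3 1/3 = −1 1/3 stops.

1 1/3 stops darker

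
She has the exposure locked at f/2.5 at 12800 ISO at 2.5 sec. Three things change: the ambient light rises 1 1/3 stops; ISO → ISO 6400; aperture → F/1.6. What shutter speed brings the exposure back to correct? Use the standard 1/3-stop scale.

Scene light: 1 1/3 stops brighter.
ISO: 12800 → 10000 → 8000 → 6400 — 1 stop dropped (darker).
Aperture: f/2.5 → f/2.2 → f/2 → f/1.8 → f/1.6 — 1 1/3 stops wider (brighter).
Net so far: 1 2/3 stops brighter. Shutter speed: 2.5 → 2 → 1.6 → 1.3 → 1 → 0.8.

0.8 s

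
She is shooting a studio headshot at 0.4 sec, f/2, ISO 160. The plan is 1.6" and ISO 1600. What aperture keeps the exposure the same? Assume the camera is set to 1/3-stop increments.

Shutter speed: 0.4 → 0.5 → 0.6 → 0.8 → 1 → 1.3 → 1.6 — 2 stops slower (brighter).
ISO: 160 → 200 → 250 → 320 → 400 → 500 → 640 → 800 → 1000 → 1250 → 1600 — 3 1/3 stops raised (brighter).
Net change so far: 5 1/3 stops brighter. Offset with the aperture: f/2 → f/2.2 → f/2.5 → f/2.8 → f/3.2 → f/3.5 → f/4 → f/4.5 → f/5 → f/5.6 → f/6.3 → f/7.1 → f/8 → f/9 → f/10 → f/11 → f/13.

f/13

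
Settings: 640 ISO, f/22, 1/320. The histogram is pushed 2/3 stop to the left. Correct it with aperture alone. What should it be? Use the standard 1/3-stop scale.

f/18

Underexposed by 2/3 stop → need 2/3 stop brighter.
Aperture: f/22 → f/20 → f/18.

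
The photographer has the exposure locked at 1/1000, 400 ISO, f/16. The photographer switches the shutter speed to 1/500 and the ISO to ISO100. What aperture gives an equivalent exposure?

f/11

Shutter speed: 1/1000 → 1/500 — 1 stop longer (brighter).
ISO: 400 → 200 → 100 — 2 stops dropped (darker).
Net change so far: 1 stop darker. Offset with the aperture: f/16 → f/11.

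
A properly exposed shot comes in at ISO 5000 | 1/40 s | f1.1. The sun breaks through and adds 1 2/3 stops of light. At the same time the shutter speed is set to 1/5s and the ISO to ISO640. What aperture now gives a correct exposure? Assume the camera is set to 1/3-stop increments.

Scene light: 1 2/3 stops brighter.
Shutter speed: 1/40 → 1/30 → 1/25 → 1/20 → 1/15 → 1/13 → 1/10 → 1/8 → 1/6 → 1/5 — 3 stops slower (brighter).
ISO: 5000 → 4000 → 3200 → 2500 → 2000 → 1600 → 1250 → 1000 → 800 → 640 — 3 stops lower (darker).
Net so far: 1 2/3 stops brighter. Aperture: f/1.1 → f/1.2 → f/1.4 → f/1.6 → f/1.8 → f/2.

f/2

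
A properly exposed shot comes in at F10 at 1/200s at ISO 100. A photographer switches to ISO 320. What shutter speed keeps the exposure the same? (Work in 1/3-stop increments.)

1/640s

ISO: 100 → 125 → 160 → 200 → 250 → 320 — 1 2/3 stops raised (brighter).
Need 1 2/3 stops darker from the shutter speed: 1/200 → 1/250 → 1/320 → 1/400 → 1/500 → 1/640.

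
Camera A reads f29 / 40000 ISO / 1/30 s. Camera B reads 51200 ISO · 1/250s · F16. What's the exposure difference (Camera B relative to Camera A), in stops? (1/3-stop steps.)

1 stop darker

Aperture: f/29 → f/25 → f/22 → f/20 → f/18 → f/16 — 1 2/3 stops larger aperture (brighter).
Shutter speed: 1/30 → 1/40 → 1/50 → 1/60 → 1/80 → 1/100 → 1/125 → 1/160 → 1/200 → 1/250 — 3 stops shorter (darker).
ISO: 40000 → 51200 — 1/3 stop higher (brighter).
Net: +1 2/3 −3 +1/3 = −1 stop.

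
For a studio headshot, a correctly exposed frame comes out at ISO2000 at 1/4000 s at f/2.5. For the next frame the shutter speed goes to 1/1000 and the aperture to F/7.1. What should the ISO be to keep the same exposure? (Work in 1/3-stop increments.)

ISO 4000

Shutter speed: 1/4000 → 1/3200 → 1/2500 → 1/2000 → 1/1600 → 1/1250 → 1/1000 — 2 stops slower (brighter).
Aperture: f/2.5 → f/2.8 → f/3.2 → f/3.5 → f/4 → f/4.5 → f/5 → f/5.6 → f/6.3 → f/7.1 — 3 stops narrower (darker).
Net change so far: 1 stop darker. Offset with the ISO: 2000 → 2500 → 3200 → 4000.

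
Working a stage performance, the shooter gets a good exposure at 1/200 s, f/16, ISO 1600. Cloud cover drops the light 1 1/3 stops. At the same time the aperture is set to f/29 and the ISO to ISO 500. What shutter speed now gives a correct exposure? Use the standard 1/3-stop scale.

1/8s

Scene light: 1 1/3 stops darker.
Aperture: f/16 → f/18 → f/20 → f/22 → f/25 → f/29 — 1 2/3 stops smaller aperture (darker).
ISO: 1600 → 1250 → 1000 → 800 → 640 → 500 — 1 2/3 stops dropped (darker).
Net so far: 4 2/3 stops darker. Shutter speed: 1/200 → 1/160 → 1/125 → 1/100 → 1/80 → 1/60 → 1/50 → 1/40 → 1/30 → 1/25 → 1/20 → 1/15 → 1/13 → 1/10 → 1/8.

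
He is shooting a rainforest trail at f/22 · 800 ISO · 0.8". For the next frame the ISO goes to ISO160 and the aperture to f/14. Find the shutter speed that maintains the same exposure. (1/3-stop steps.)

ISO: 800 → 640 → 500 → 400 → 320 → 250 → 200 → 160 — 2 1/3 stops dropped (darker).
Aperture: f/22 → f/20 → f/18 → f/16 → f/14 — 1 1/3 stops larger aperture (brighter).
Net change so far: 1 stop darker. Offset with the shutter speed: 0.8 → 1 → 1.3 → 1.6.

1.6 s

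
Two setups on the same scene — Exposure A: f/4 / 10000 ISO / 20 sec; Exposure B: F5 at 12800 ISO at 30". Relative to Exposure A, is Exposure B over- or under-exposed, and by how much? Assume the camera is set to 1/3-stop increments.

1/3 stop brighter

Aperture: f/4 → f/4.5 → f/5 — 2/3 stop narrower (darker).
Shutter speed: 20 → 25 → 30 — 2/3 stop longer (brighter).
ISO: 10000 → 12800 — 1/3 stop higher (brighter).
Net: −2/3 +2/3 +1/3 = +1/3 stops.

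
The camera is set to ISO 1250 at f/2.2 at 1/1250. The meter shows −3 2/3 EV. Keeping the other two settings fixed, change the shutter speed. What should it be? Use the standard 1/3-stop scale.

Underexposed by 3 2/3 stops → need 3 2/3 stops brighter.
Shutter speed: 1/1250 → 1/1000 → 1/800 → 1/640 → 1/500 → 1/400 → 1/320 → 1/250 → 1/200 → 1/160 → 1/125 → 1/100.

1/100s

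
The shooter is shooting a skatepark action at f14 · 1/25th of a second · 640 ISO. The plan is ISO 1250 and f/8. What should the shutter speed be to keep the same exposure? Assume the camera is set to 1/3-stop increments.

1/160s

ISO: 640 → 800 → 1000 → 1250 — 1 stop raised (brighter).
Aperture: f/14 → f/13 → f/11 → f/10 → f/9 → f/8 — 1 2/3 stops opened up (brighter).
Net change so far: 2 2/3 stops brighter. Offset with the shutter speed: 1/25 → 1/30 → 1/40 → 1/50 → 1/60 → 1/80 → 1/100 → 1/125 → 1/160.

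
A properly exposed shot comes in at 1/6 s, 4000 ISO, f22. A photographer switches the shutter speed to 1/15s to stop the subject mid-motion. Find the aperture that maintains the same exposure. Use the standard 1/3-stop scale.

Shutter speed: 1/6 → 1/8 → 1/10 → 1/13 → 1/15 — 1 1/3 stops shorter (darker).
Need 1 1/3 stops brighter from the aperture: f/22 → f/20 → f/18 → f/16 → f/14.

f/14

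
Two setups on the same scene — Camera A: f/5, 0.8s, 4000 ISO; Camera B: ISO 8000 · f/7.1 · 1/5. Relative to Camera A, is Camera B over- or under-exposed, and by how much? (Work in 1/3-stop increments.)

2 stops darker

Aperture: f/5 → f/5.6 → f/6.3 → f/7.1 — 1 stop stopped down (darker).
Shutter speed: 0.8 → 0.6 → 0.5 → 0.4 → 0.3 → 1/4 → 1/5 — 2 stops faster (darker).
ISO: 4000 → 5000 → 6400 → 8000 — 1 stop raised (brighter).
Net: −1 −2 +1 = −2 stops.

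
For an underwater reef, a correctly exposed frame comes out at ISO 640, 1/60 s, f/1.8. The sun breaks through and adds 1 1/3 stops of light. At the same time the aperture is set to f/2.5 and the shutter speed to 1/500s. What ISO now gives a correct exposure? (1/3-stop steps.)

ISO 4000

Scene light: 1 1/3 stops brighter.
Aperture: f/1.8 → f/2 → f/2.2 → f/2.5 — 1 stop smaller aperture (darker).
Shutter speed: 1/60 → 1/80 → 1/100 → 1/125 → 1/160 → 1/200 → 1/250 → 1/320 → 1/400 → 1/500 — 3 stops shorter (darker).
Net so far: 2 2/3 stops darker. ISO: 640 → 800 → 1000 → 1250 → 1600 → 2000 → 2500 → 3200 → 4000.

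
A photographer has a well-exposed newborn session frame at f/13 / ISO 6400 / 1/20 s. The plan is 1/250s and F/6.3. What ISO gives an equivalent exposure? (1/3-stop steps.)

Shutter speed: 1/20 → 1/25 → 1/30 → 1/40 → 1/50 → 1/60 → 1/80 → 1/100 → 1/125 → 1/160 → 1/200 → 1/250 — 3 2/3 stops faster (darker).
Aperture: f/13 → f/11 → f/10 → f/9 → f/8 → f/7.1 → f/6.3 — 2 stops opened up (brighter).
Net change so far: 1 2/3 stops darker. Offset with the ISO: 6400 → 8000 → 10000 → 12800 → 16000 → 20000.

ISO 20000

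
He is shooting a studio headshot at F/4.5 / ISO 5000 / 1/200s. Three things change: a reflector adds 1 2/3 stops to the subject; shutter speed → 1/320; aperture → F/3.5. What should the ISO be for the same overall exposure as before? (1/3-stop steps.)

Scene light: 1 2/3 stops brighter.
Shutter speed: 1/200 → 1/250 → 1/320 — 2/3 stop faster (darker).
Aperture: f/4.5 → f/4 → f/3.5 — 2/3 stop wider (brighter).
Net so far: 1 2/3 stops brighter. ISO: 5000 → 4000 → 3200 → 2500 → 2000 → 1600.

ISO 1600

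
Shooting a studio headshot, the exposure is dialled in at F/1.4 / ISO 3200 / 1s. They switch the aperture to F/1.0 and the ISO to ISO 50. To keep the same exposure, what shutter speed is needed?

30 s

Aperture: f/1.4 → f/1.0 — 1 stop wider (brighter).
ISO: 3200 → 1600 → 800 → 400 → 200 → 100 → 50 — 6 stops dropped (darker).
Net change so far: 5 stops darker. Offset with the shutter speed: 1 → 2 → 4 → 8 → 15 → 30.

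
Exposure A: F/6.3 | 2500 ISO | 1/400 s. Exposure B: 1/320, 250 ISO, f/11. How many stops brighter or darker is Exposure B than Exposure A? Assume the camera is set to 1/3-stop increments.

Aperture: f/6.3 → f/7.1 → f/8 → f/9 → f/10 → f/11 — 1 2/3 stops stopped down (darker).
Shutter speed: 1/400 → 1/320 — 1/3 stop longer (brighter).
ISO: 2500 → 2000 → 1600 → 1250 → 1000 → 800 → 640 → 500 → 400 → 320 → 250 — 3 1/3 stops lower (darker).
Net: −1 2/3 +1/3 −3 1/3 = −4 2/3 stops.

4 2/3 stops darker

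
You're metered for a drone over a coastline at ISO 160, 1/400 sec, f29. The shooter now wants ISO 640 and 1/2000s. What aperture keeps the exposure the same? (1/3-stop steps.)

ISO: 160 → 200 → 250 → 320 → 400 → 500 → 640 — 2 stops higher (brighter).
Shutter speed: 1/400 → 1/500 → 1/640 → 1/800 → 1/1000 → 1/1250 → 1/1600 → 1/2000 — 2 1/3 stops shorter (darker).
Net change so far: 1/3 stop darker. Offset with the aperture: f/29 → f/25.

f/25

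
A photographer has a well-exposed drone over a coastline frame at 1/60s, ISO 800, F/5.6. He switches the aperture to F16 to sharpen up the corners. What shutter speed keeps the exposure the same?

1/8s

Aperture: f/5.6 → f/8 → f/11 → f/16 — 3 stops narrower (darker).
Need 3 stops brighter from the shutter speed: 1/60 → 1/30 → 1/15 → 1/8.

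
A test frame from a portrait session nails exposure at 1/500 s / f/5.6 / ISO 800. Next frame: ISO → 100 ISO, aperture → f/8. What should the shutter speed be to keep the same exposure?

1/30s

ISO: 800 → 400 → 200 → 100 — 3 stops dropped (darker).
Aperture: f/5.6 → f/8 — 1 stop narrower (darker).
Net change so far: 4 stops darker. Offset with the shutter speed: 1/500 → 1/250 → 1/125 → 1/60 → 1/30.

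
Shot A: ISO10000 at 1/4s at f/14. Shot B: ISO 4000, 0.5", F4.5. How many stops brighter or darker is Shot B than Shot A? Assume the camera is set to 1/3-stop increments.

Aperture: f/14 → f/13 → f/11 → f/10 → f/9 → f/8 → f/7.1 → f/6.3 → f/5.6 → f/5 → f/4.5 — 3 1/3 stops opened up (brighter).
Shutter speed: 1/4 → 0.3 → 0.4 → 0.5 — 1 stop longer (brighter).
ISO: 10000 → 8000 → 6400 → 5000 → 4000 — 1 1/3 stops lower (darker).
Net: +3 1/3 +1 −1 1/3 = +3 stops.

3 stops brighter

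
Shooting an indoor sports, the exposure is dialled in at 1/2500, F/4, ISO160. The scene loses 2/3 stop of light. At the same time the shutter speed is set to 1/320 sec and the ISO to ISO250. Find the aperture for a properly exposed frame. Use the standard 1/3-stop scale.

Scene light: 2/3 stop darker.
Shutter speed: 1/2500 → 1/2000 → 1/1600 → 1/1250 → 1/1000 → 1/800 → 1/640 → 1/500 → 1/400 → 1/320 — 3 stops slower (brighter).
ISO: 160 → 200 → 250 — 2/3 stop higher (brighter).
Net so far: 3 stops brighter. Aperture: f/4 → f/4.5 → f/5 → f/5.6 → f/6.3 → f/7.1 → f/8 → f/9 → f/10 → f/11.

f/11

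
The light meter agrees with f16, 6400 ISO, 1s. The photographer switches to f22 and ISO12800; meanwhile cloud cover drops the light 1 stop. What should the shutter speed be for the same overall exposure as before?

Scene light: 1 stop darker.
Aperture: f/16 → f/22 — 1 stop narrower (darker).
ISO: 6400 → 12800 — 1 stop higher (brighter).
Net so far: 1 stop darker. Shutter speed: 1 → 2.

2 s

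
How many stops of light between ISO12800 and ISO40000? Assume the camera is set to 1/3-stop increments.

1 2/3 stops

12800 → 16000 → 20000 → 25600 → 32000 → 40000 — count the steps: 5 third-stops = 1 2/3 stops.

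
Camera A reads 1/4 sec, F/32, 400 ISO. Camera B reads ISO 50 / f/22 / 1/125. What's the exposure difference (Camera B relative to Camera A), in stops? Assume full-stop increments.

7 stops darker

Aperture: f/32 → f/22 — 1 stop opened up (brighter).
Shutter speed: 1/4 → 1/8 → 1/15 → 1/30 → 1/60 → 1/125 — 5 stops faster (darker).
ISO: 400 → 200 → 100 → 50 — 3 stops dropped (darker).
Net: +1 −5 −3 = −7 stops.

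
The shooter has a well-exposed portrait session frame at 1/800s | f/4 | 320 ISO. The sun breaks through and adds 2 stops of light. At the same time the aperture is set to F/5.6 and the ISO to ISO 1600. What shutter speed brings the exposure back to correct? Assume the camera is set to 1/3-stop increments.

1/8000s

Scene light: 2 stops brighter.
Aperture: f/4 → f/4.5 → f/5 → f/5.6 — 1 stop smaller aperture (darker).
ISO: 320 → 400 → 500 → 640 → 800 → 1000 → 1250 → 1600 — 2 1/3 stops higher (brighter).
Net so far: 3 1/3 stops brighter. Shutter speed: 1/800 → 1/1000 → 1/1250 → 1/1600 → 1/2000 → 1/2500 → 1/3200 → 1/4000 → 1/5000 → 1/6400 → 1/8000.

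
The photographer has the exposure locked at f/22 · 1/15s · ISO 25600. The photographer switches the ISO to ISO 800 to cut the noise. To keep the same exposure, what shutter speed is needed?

ISO: 25600 → 12800 → 6400 → 3200 → 1600 → 800 — 5 stops lower (darker).
Need 5 stops brighter from the shutter speed: 1/15 → 1/8 → 1/4 → 1/2 → 1 → 2.

2 s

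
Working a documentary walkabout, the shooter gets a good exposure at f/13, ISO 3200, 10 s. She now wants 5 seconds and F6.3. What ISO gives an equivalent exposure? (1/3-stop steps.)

ISO 1600

Shutter speed: 10 → 8 → 6 → 5 — 1 stop faster (darker).
Aperture: f/13 → f/11 → f/10 → f/9 → f/8 → f/7.1 → f/6.3 — 2 stops opened up (brighter).
Net change so far: 1 stop brighter. Offset with the ISO: 3200 → 2500 → 2000 → 1600.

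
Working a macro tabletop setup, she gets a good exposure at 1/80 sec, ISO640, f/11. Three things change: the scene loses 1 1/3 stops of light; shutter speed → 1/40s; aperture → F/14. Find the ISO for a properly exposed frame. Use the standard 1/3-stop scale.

ISO 1250

Scene light: 1 1/3 stops darker.
Shutter speed: 1/80 → 1/60 → 1/50 → 1/40 — 1 stop slower (brighter).
Aperture: f/11 → f/13 → f/14 — 2/3 stop smaller aperture (darker).
Net so far: 1 stop darker. ISO: 640 → 800 → 1000 → 1250.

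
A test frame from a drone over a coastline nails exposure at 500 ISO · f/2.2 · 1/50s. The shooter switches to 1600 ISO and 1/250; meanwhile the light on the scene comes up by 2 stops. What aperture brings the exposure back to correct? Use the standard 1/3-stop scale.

Scene light: 2 stops brighter.
ISO: 500 → 640 → 800 → 1000 → 1250 → 1600 — 1 2/3 stops raised (brighter).
Shutter speed: 1/50 → 1/60 → 1/80 → 1/100 → 1/125 → 1/160 → 1/200 → 1/250 — 2 1/3 stops shorter (darker).
Net so far: 1 1/3 stops brighter. Aperture: f/2.2 → f/2.5 → f/2.8 → f/3.2 → f/3.5.

f/3.5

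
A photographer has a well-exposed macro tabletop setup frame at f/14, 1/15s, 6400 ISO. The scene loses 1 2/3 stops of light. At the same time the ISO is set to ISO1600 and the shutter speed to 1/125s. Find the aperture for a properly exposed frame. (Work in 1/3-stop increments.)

Scene light: 1 2/3 stops darker.
ISO: 6400 → 5000 → 4000 → 3200 → 2500 → 2000 → 1600 — 2 stops dropped (darker).
Shutter speed: 1/15 → 1/20 → 1/25 → 1/30 → 1/40 → 1/50 → 1/60 → 1/80 → 1/100 → 1/125 — 3 stops shorter (darker).
Net so far: 6 2/3 stops darker. Aperture: f/14 → f/13 → f/11 → f/10 → f/9 → f/8 → f/7.1 → f/6.3 → f/5.6 → f/5 → f/4.5 → f/4 → f/3.5 → f/3.2 → f/2.8 → f/2.5 → f/2.2 → f/2 → f/1.8 → f/1.6 → f/1.4.

f/1.4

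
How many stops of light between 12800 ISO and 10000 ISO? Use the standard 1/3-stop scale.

12800 → 10000 — count the steps: 1 third-stops = 1/3 stop.

1/3 stop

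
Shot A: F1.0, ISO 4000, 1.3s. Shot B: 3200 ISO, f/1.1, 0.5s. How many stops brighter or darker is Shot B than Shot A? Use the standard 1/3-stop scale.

2 stops darker

Aperture: f/1.0 → f/1.1 — 1/3 stop stopped down (darker).
Shutter speed: 1.3 → 1 → 0.8 → 0.6 → 0.5 — 1 1/3 stops shorter (darker).
ISO: 4000 → 3200 — 1/3 stop lower (darker).
Net: −1/3 −1 1/3 −1/3 = −2 stops.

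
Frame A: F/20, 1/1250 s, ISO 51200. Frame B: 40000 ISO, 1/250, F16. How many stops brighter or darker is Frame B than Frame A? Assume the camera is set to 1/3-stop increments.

Aperture: f/20 → f/18 → f/16 — 2/3 stop larger aperture (brighter).
Shutter speed: 1/1250 → 1/1000 → 1/800 → 1/640 → 1/500 → 1/400 → 1/320 → 1/250 — 2 1/3 stops slower (brighter).
ISO: 51200 → 40000 — 1/3 stop dropped (darker).
Net: +2/3 +2 1/3 −1/3 = +2 2/3 stops.

2 2/3 stops brighter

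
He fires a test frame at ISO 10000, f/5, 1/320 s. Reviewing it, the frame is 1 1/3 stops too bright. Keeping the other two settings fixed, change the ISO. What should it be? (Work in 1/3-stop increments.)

Overexposed by 1 1/3 stops → need 1 1/3 stops darker.
ISO: 10000 → 8000 → 6400 → 5000 → 4000.

ISO 4000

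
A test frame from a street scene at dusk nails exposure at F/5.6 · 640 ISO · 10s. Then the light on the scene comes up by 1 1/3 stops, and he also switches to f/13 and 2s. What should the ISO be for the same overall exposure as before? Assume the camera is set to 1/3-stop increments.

ISO 6400

Scene light: 1 1/3 stops brighter.
Aperture: f/5.6 → f/6.3 → f/7.1 → f/8 → f/9 → f/10 → f/11 → f/13 — 2 1/3 stops stopped down (darker).
Shutter speed: 10 → 8 → 6 → 5 → 4 → 3.2 → 2.5 → 2 — 2 1/3 stops faster (darker).
Net so far: 3 1/3 stops darker. ISO: 640 → 800 → 1000 → 1250 → 1600 → 2000 → 2500 → 3200 → 4000 → 5000 → 6400.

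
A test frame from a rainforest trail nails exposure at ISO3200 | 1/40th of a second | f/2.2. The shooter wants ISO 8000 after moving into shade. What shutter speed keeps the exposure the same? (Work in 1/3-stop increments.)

1/100s

ISO: 3200 → 4000 → 5000 → 6400 → 8000 — 1 1/3 stops raised (brighter).
Need 1 1/3 stops darker from the shutter speed: 1/40 → 1/50 → 1/60 → 1/80 → 1/100.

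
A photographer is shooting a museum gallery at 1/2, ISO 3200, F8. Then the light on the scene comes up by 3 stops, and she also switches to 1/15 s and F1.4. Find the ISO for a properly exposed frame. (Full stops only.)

ISO 100

Scene light: 3 stops brighter.
Shutter speed: 1/2 → 1/4 → 1/8 → 1/15 — 3 stops faster (darker).
Aperture: f/8 → f/5.6 → f/4 → f/2.8 → f/2 → f/1.4 — 5 stops larger aperture (brighter).
Net so far: 5 stops brighter. ISO: 3200 → 1600 → 800 → 400 → 200 → 100.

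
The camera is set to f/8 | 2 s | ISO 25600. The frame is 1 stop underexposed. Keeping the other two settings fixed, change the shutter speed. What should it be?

4 s

Underexposed by 1 stop → need 1 stop brighter.
Shutter speed: 2 → 4.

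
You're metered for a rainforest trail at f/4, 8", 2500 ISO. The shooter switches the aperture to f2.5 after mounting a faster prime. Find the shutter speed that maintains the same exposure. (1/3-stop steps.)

3.2 s

Aperture: f/4 → f/3.5 → f/3.2 → f/2.8 → f/2.5 — 1 1/3 stops wider (brighter).
Need 1 1/3 stops darker from the shutter speed: 8 → 6 → 5 → 4 → 3.2.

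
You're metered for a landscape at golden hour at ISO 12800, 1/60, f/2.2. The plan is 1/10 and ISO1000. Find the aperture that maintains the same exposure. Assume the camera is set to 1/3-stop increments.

Shutter speed: 1/60 → 1/50 → 1/40 → 1/30 → 1/25 → 1/20 → 1/15 → 1/13 → 1/10 — 2 2/3 stops slower (brighter).
ISO: 12800 → 10000 → 8000 → 6400 → 5000 → 4000 → 3200 → 2500 → 2000 → 1600 → 1250 → 1000 — 3 2/3 stops dropped (darker).
Net change so far: 1 stop darker. Offset with the aperture: f/2.2 → f/2 → f/1.8 → f/1.6.

f/1.6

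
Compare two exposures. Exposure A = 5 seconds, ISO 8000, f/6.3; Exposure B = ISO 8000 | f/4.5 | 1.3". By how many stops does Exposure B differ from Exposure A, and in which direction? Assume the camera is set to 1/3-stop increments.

1 stop darker

Aperture: f/6.3 → f/5.6 → f/5 → f/4.5 — 1 stop larger aperture (brighter).
Shutter speed: 5 → 4 → 3.2 → 2.5 → 2 → 1.6 → 1.3 — 2 stops shorter (darker).
ISO: unchanged.
Net: +1 −2 = −1 stop.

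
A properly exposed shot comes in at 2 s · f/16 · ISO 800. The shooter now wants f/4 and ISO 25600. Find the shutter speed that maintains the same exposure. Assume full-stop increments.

Aperture: f/16 → f/11 → f/8 → f/5.6 → f/4 — 4 stops wider (brighter).
ISO: 800 → 1600 → 3200 → 6400 → 12800 → 25600 — 5 stops higher (brighter).
Net change so far: 9 stops brighter. Offset with the shutter speed: 2 → 1 → 1/2 → 1/4 → 1/8 → 1/15 → 1/30 → 1/60 → 1/125 → 1/250.

1/250s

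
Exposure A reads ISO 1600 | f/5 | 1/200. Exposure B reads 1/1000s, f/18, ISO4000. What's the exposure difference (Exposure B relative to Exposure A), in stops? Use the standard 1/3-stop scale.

4 2/3 stops darker

Aperture: f/5 → f/5.6 → f/6.3 → f/7.1 → f/8 → f/9 → f/10 → f/11 → f/13 → f/14 → f/16 → f/18 — 3 2/3 stops stopped down (darker).
Shutter speed: 1/200 → 1/250 → 1/320 → 1/400 → 1/500 → 1/640 → 1/800 → 1/1000 — 2 1/3 stops shorter (darker).
ISO: 1600 → 2000 → 2500 → 3200 → 4000 — 1 1/3 stops higher (brighter).
Net: −3 2/3 −2 1/3 +1 1/3 = −4 2/3 stops.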